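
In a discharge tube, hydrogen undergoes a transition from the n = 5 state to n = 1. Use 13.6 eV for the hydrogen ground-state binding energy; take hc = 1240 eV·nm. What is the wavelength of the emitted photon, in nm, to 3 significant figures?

95.0 nm

ΔE = 13.60 × (1/1² − 1/5²) = 13.60 × 0.9600 = 13.06 eV.
λ = hc/ΔE = 1240 / 13.06 = 95.0 nm.
This line belongs to the Lyman series.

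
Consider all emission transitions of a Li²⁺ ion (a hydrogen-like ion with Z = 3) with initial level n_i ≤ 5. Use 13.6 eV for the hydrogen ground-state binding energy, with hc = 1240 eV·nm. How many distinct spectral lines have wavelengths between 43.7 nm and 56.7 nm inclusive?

2

Enumerate all n_i → n_f pairs with 1 ≤ n_f < n_i ≤ 5 and compute λ = 1240 / [13.6·9·(1/n_f² − 1/n_i²)].
Lines falling in [43.7, 56.7] nm: 5→2 (48.24 nm), 4→2 (54.03 nm).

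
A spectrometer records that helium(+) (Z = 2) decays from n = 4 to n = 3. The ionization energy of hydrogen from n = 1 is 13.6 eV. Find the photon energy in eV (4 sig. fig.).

2.644 eV

The Bohr energies scale as Z², so for Z = 2: E_n = −54.40/n² eV.
E_4 = −54.40/16 = −3.400 eV and E_3 = −54.40/9 = −6.044 eV.
The photon energy is |E_4 − E_3| = 2.644 eV.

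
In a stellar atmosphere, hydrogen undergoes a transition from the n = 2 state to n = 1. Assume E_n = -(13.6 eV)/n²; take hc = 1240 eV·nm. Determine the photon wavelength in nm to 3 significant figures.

122 nm

ΔE = 13.60 × (1/1² − 1/2²) = 13.60 × 0.7500 = 10.20 eV.
λ = hc/ΔE = 1240 / 10.20 = 122 nm.
This line belongs to the Lyman series.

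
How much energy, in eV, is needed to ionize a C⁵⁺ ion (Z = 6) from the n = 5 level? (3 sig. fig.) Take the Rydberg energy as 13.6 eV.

19.6 eV

E_n = −13.6 Z²/n² = −489.6/n² eV for Z = 6.
E_5 = −489.6/25 = −19.6 eV, so ionization (to E = 0) requires 19.6 eV.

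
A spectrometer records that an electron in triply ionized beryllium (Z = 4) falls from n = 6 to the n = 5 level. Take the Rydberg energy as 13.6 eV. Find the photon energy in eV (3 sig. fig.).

The Bohr energies scale as Z², so for Z = 4: E_n = −217.6/n² eV.
E_6 = −217.6/36 = −6.044 eV and E_5 = −217.6/25 = −8.704 eV.
The photon energy is |E_6 − E_5| = 2.66 eV.

2.66 eV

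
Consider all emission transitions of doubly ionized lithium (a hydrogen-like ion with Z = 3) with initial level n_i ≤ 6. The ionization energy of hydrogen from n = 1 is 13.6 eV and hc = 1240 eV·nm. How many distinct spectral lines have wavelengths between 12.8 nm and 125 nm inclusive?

Enumerate all n_i → n_f pairs with 1 ≤ n_f < n_i ≤ 6 and compute λ = 1240 / [13.6·9·(1/n_f² − 1/n_i²)].
Lines falling in [12.8, 125] nm: 2→1 (13.51 nm), 6→2 (45.59 nm), 5→2 (48.24 nm), 4→2 (54.03 nm), 3→2 (72.94 nm), 6→3 (121.6 nm).

6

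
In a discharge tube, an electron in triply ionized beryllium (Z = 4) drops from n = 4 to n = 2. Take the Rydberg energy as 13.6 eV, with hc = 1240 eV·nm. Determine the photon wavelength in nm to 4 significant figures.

30.39 nm

For Z = 4 the level energies scale as Z², so the effective Rydberg energy is 13.6 × 16 = 217.6 eV.
ΔE = 217.6 × (1/2² − 1/4²) = 217.6 × 0.1875 = 40.80 eV.
λ = hc/ΔE = 1240 / 40.80 = 30.39 nm.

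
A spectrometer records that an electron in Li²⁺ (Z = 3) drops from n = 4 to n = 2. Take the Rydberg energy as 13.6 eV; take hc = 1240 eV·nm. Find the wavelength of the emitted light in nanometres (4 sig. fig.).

For Z = 3 the level energies scale as Z², so the effective Rydberg energy is 13.6 × 9 = 122.4 eV.
ΔE = 122.4 × (1/2² − 1/4²) = 122.4 × 0.1875 = 22.95 eV.
λ = hc/ΔE = 1240 / 22.95 = 54.03 nm.

54.03 nm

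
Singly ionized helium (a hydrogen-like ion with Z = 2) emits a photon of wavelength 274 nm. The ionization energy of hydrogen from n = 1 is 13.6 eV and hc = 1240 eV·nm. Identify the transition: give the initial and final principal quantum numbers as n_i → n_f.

n_i = 6, n_f = 3

The photon energy is ΔE = hc/λ = 1240 / 274 = 4.526 eV.
With Z = 2, ΔE = 54.40 × (1/n_f² − 1/n_i²), so 1/n_f² − 1/n_i² = 0.08319.
Trying n_f = 3 gives 1/n_i² = 0.02792, i.e. n_i ≈ 6; this pair matches.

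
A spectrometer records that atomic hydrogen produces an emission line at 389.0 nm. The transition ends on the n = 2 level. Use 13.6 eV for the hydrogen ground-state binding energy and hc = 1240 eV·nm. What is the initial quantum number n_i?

n_i = 8

The photon energy is ΔE = hc/λ = 1240 / 389.0 = 3.188 eV.
With Z = 1, ΔE = 13.60 × (1/n_f² − 1/n_i²), so 1/n_f² − 1/n_i² = 0.2344.
With n_f = 2: 1/n_i² = 1/4 − 0.2344 = 0.01561, so n_i ≈ 8.00.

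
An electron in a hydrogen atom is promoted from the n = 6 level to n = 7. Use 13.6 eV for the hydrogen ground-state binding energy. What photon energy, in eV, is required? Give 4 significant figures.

E_7 = −13.60/49 = −0.2776 eV and E_6 = −13.60/36 = −0.3778 eV.
The photon energy is |E_7 − E_6| = 0.1002 eV.

0.1002 eV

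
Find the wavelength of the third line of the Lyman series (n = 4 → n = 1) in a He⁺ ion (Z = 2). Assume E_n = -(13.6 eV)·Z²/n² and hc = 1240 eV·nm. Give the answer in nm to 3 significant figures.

The Lyman series terminates on n_f = 1; the third line has n_i = 1+3 = 4.
ΔE = 54.40 × (1/1² − 1/4²) = 51.00 eV.
λ = 1240 / 51.00 = 24.3 nm.

24.3 nm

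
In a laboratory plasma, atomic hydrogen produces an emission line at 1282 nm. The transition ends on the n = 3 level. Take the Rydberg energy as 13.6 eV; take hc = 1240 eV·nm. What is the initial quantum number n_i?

The photon energy is ΔE = hc/λ = 1240 / 1282 = 0.9672 eV.
With Z = 1, ΔE = 13.60 × (1/n_f² − 1/n_i²), so 1/n_f² − 1/n_i² = 0.07112.
With n_f = 3: 1/n_i² = 1/9 − 0.07112 = 0.03999, so n_i ≈ 5.00.

n_i = 5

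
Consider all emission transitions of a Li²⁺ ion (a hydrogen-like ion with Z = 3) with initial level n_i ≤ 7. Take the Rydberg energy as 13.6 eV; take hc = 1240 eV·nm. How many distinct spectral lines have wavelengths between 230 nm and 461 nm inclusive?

Enumerate all n_i → n_f pairs with 1 ≤ n_f < n_i ≤ 7 and compute λ = 1240 / [13.6·9·(1/n_f² − 1/n_i²)].
Lines falling in [230, 461] nm: 7→4 (240.7 nm), 6→4 (291.8 nm), 5→4 (450.3 nm).

3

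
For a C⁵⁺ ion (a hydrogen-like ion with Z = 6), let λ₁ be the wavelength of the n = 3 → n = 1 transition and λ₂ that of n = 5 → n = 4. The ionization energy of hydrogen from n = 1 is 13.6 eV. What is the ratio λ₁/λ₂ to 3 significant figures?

0.0253

λ ∝ 1/ΔE ∝ 1/(1/n_f² − 1/n_i²), and the Z² and hc factors cancel in the ratio.
λ₁/λ₂ = (1/4² − 1/5²)/(1/1² − 1/3²) = 0.02250/0.8889 = 0.0253.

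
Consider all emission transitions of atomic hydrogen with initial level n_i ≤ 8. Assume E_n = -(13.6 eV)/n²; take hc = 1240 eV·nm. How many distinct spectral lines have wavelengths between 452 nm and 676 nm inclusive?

Enumerate all n_i → n_f pairs with 1 ≤ n_f < n_i ≤ 8 and compute λ = 1240 / [13.6·1·(1/n_f² − 1/n_i²)].
Lines falling in [452, 676] nm: 4→2 (486.3 nm), 3→2 (656.5 nm).

2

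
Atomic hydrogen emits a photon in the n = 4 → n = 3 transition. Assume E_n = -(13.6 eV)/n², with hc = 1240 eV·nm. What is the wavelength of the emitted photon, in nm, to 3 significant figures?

1880 nm

ΔE = 13.60 × (1/3² − 1/4²) = 13.60 × 0.04861 = 0.6611 eV.
λ = hc/ΔE = 1240 / 0.6611 = 1880 nm.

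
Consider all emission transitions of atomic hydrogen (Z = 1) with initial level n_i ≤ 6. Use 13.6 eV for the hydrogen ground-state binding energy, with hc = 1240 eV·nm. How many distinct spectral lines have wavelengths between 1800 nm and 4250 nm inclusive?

Enumerate all n_i → n_f pairs with 1 ≤ n_f < n_i ≤ 6 and compute λ = 1240 / [13.6·1·(1/n_f² − 1/n_i²)].
Lines falling in [1800, 4250] nm: 4→3 (1876 nm), 6→4 (2626 nm), 5→4 (4052 nm).

3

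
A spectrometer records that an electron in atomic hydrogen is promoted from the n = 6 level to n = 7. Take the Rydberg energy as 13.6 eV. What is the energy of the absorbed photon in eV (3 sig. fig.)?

0.100 eV

E_7 = −13.60/49 = −0.2776 eV and E_6 = −13.60/36 = −0.3778 eV.
The photon energy is |E_7 − E_6| = 0.100 eV.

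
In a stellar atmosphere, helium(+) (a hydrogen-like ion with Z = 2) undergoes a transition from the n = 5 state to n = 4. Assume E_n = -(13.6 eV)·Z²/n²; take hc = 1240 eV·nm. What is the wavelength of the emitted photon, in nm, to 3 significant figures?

For Z = 2 the level energies scale as Z², so the effective Rydberg energy is 13.6 × 4 = 54.40 eV.
ΔE = 54.40 × (1/4² − 1/5²) = 54.40 × 0.02250 = 1.224 eV.
λ = hc/ΔE = 1240 / 1.224 = 1010 nm.

1010 nm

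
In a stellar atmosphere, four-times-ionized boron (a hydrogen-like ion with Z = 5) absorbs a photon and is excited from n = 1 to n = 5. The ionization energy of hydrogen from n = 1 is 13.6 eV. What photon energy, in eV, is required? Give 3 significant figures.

326 eV

The Bohr energies scale as Z², so for Z = 5: E_n = −340.0/n² eV.
E_5 = −340.0/25 = −13.60 eV and E_1 = −340.0/1 = −340.0 eV.
The photon energy is |E_5 − E_1| = 326 eV.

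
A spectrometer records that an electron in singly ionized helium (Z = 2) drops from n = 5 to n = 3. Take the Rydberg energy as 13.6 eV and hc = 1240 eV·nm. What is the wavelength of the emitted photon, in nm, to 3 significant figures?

321 nm

For Z = 2 the level energies scale as Z², so the effective Rydberg energy is 13.6 × 4 = 54.40 eV.
ΔE = 54.40 × (1/3² − 1/5²) = 54.40 × 0.07111 = 3.868 eV.
λ = hc/ΔE = 1240 / 3.868 = 321 nm.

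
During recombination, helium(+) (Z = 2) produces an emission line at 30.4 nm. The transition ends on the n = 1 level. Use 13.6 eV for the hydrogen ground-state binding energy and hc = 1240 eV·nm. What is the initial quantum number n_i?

n_i = 2

The photon energy is ΔE = hc/λ = 1240 / 30.4 = 40.79 eV.
With Z = 2, ΔE = 54.40 × (1/n_f² − 1/n_i²), so 1/n_f² − 1/n_i² = 0.7498.
With n_f = 1: 1/n_i² = 1/1 − 0.7498 = 0.2502, so n_i ≈ 2.00.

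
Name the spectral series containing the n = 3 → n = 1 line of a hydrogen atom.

The series is set by the lower level: n_f = 1 is the Lyman series.

Lyman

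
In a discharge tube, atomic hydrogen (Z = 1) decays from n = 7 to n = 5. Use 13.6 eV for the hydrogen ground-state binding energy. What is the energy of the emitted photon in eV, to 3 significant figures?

E_7 = −13.60/49 = −0.2776 eV and E_5 = −13.60/25 = −0.5440 eV.
The photon energy is |E_7 − E_5| = 0.266 eV.

0.266 eV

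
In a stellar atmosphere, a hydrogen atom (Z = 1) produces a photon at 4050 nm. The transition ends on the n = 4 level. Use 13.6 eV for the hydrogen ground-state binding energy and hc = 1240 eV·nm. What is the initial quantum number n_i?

n_i = 5

The photon energy is ΔE = hc/λ = 1240 / 4050 = 0.3062 eV.
With Z = 1, ΔE = 13.60 × (1/n_f² − 1/n_i²), so 1/n_f² − 1/n_i² = 0.02251.
With n_f = 4: 1/n_i² = 1/16 − 0.02251 = 0.03999, so n_i ≈ 5.00.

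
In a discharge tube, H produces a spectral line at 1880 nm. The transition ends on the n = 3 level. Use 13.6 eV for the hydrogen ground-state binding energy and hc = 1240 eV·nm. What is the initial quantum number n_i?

The photon energy is ΔE = hc/λ = 1240 / 1880 = 0.6596 eV.
With Z = 1, ΔE = 13.60 × (1/n_f² − 1/n_i²), so 1/n_f² − 1/n_i² = 0.04850.
With n_f = 3: 1/n_i² = 1/9 − 0.04850 = 0.06261, so n_i ≈ 4.00.

n_i = 4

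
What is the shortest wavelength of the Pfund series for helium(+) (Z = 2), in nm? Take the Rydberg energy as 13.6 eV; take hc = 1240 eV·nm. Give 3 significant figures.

The Pfund series has lower level n_f = 5; the series limit corresponds to n_i → ∞.
ΔE_max = 13.6 × 4 / 5² = 2.176 eV.
λ_min = 1240 / 2.176 = 570 nm.

570 nm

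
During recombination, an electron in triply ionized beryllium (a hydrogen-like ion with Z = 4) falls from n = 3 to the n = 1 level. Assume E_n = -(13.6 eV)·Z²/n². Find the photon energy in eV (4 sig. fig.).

193.4 eV

The Bohr energies scale as Z², so for Z = 4: E_n = −217.6/n² eV.
E_3 = −217.6/9 = −24.18 eV and E_1 = −217.6/1 = −217.6 eV.
The photon energy is |E_3 − E_1| = 193.4 eV.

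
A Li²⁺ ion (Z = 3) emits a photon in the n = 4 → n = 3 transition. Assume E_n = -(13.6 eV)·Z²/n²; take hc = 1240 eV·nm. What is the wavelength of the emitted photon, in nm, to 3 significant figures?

208 nm

For Z = 3 the level energies scale as Z², so the effective Rydberg energy is 13.6 × 9 = 122.4 eV.
ΔE = 122.4 × (1/3² − 1/4²) = 122.4 × 0.04861 = 5.950 eV.
λ = hc/ΔE = 1240 / 5.950 = 208 nm.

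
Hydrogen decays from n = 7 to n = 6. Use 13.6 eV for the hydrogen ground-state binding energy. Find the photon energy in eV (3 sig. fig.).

0.100 eV

E_7 = −13.60/49 = −0.2776 eV and E_6 = −13.60/36 = −0.3778 eV.
The photon energy is |E_7 − E_6| = 0.100 eV.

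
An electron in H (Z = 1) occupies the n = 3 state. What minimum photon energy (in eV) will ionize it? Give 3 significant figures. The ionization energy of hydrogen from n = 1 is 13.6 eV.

E_3 = −13.60/9 = −1.51 eV, so ionization (to E = 0) requires 1.51 eV.

1.51 eV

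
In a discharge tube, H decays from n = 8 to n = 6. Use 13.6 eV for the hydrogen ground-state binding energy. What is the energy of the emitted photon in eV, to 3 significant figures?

E_8 = −13.60/64 = −0.2125 eV and E_6 = −13.60/36 = −0.3778 eV.
The photon energy is |E_8 − E_6| = 0.165 eV.

0.165 eV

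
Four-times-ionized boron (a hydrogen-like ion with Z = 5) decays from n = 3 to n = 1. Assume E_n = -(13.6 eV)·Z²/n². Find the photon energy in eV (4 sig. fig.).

The Bohr energies scale as Z², so for Z = 5: E_n = −340.0/n² eV.
E_3 = −340.0/9 = −37.78 eV and E_1 = −340.0/1 = −340.0 eV.
The photon energy is |E_3 − E_1| = 302.2 eV.

302.2 eV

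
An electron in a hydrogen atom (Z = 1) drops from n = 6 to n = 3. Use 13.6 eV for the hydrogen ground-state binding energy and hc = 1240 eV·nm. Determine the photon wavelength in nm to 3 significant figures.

ΔE = 13.60 × (1/3² − 1/6²) = 13.60 × 0.08333 = 1.133 eV.
λ = hc/ΔE = 1240 / 1.133 = 1090 nm.
This line belongs to the Paschen series.

1090 nm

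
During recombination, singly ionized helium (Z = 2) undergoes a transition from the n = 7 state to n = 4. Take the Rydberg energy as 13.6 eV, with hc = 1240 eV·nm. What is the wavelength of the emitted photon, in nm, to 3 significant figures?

542 nm

For Z = 2 the level energies scale as Z², so the effective Rydberg energy is 13.6 × 4 = 54.40 eV.
ΔE = 54.40 × (1/4² − 1/7²) = 54.40 × 0.04209 = 2.290 eV.
λ = hc/ΔE = 1240 / 2.290 = 542 nm.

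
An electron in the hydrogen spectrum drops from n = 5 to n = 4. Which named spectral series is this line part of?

Brackett

The series is set by the lower level: n_f = 4 is the Brackett series.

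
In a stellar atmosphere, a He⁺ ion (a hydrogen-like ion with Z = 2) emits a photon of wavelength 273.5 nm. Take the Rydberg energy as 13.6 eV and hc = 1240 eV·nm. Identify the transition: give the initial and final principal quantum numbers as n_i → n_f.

The photon energy is ΔE = hc/λ = 1240 / 273.5 = 4.534 eV.
With Z = 2, ΔE = 54.40 × (1/n_f² − 1/n_i²), so 1/n_f² − 1/n_i² = 0.08334.
Trying n_f = 3 gives 1/n_i² = 0.02777, i.e. n_i ≈ 6; this pair matches.

n_i = 6, n_f = 3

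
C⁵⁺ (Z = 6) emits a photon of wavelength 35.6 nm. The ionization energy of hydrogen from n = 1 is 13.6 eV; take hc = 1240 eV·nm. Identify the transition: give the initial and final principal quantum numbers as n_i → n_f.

n_i = 5, n_f = 3

The photon energy is ΔE = hc/λ = 1240 / 35.6 = 34.83 eV.
With Z = 6, ΔE = 489.6 × (1/n_f² − 1/n_i²), so 1/n_f² − 1/n_i² = 0.07114.
Trying n_f = 3 gives 1/n_i² = 0.03997, i.e. n_i ≈ 5; this pair matches.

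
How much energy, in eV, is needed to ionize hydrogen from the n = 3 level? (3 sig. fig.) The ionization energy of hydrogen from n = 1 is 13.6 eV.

E_3 = −13.60/9 = −1.51 eV, so ionization (to E = 0) requires 1.51 eV.

1.51 eV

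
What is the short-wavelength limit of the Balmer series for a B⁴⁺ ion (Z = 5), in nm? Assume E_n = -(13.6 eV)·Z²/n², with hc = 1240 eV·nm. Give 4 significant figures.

14.59 nm

The Balmer series has lower level n_f = 2; the series limit corresponds to n_i → ∞.
ΔE_max = 13.6 × 25 / 2² = 85.00 eV.
λ_min = 1240 / 85.00 = 14.59 nm.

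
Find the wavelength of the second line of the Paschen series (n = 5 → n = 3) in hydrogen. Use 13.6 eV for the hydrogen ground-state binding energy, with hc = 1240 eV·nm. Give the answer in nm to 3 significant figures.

1280 nm

The Paschen series terminates on n_f = 3; the second line has n_i = 3+2 = 5.
ΔE = 13.60 × (1/3² − 1/5²) = 0.9671 eV.
λ = 1240 / 0.9671 = 1280 nm.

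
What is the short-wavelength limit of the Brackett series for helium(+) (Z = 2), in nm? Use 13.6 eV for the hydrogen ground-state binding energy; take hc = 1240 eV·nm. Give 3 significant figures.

365 nm

The Brackett series has lower level n_f = 4; the series limit corresponds to n_i → ∞.
ΔE_max = 13.6 × 4 / 4² = 3.400 eV.
λ_min = 1240 / 3.400 = 365 nm.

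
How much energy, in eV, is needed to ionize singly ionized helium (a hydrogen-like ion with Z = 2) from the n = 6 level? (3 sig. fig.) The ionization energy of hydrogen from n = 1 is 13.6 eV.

E_n = −13.6 Z²/n² = −54.40/n² eV for Z = 2.
E_6 = −54.40/36 = −1.51 eV, so ionization (to E = 0) requires 1.51 eV.

1.51 eV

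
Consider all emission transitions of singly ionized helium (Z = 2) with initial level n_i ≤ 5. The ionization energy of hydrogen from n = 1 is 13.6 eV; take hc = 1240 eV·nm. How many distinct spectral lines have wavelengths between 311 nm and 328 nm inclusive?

Enumerate all n_i → n_f pairs with 1 ≤ n_f < n_i ≤ 5 and compute λ = 1240 / [13.6·4·(1/n_f² − 1/n_i²)].
Lines falling in [311, 328] nm: 5→3 (320.5 nm).

1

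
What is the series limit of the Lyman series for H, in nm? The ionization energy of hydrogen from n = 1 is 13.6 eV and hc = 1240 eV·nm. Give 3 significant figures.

The Lyman series has lower level n_f = 1; the series limit corresponds to n_i → ∞.
ΔE_max = 13.6 × 1 / 1² = 13.60 eV.
λ_min = 1240 / 13.60 = 91.2 nm.

91.2 nm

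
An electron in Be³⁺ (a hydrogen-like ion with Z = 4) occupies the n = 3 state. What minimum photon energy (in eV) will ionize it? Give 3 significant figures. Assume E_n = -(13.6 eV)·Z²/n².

E_n = −13.6 Z²/n² = −217.6/n² eV for Z = 4.
E_3 = −217.6/9 = −24.2 eV, so ionization (to E = 0) requires 24.2 eV.

24.2 eV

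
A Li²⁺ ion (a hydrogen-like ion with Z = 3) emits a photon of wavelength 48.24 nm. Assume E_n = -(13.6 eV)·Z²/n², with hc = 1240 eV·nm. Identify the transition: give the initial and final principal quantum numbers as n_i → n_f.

The photon energy is ΔE = hc/λ = 1240 / 48.24 = 25.70 eV.
With Z = 3, ΔE = 122.4 × (1/n_f² − 1/n_i²), so 1/n_f² − 1/n_i² = 0.2100.
Trying n_f = 2 gives 1/n_i² = 0.03999, i.e. n_i ≈ 5; this pair matches.

n_i = 5, n_f = 2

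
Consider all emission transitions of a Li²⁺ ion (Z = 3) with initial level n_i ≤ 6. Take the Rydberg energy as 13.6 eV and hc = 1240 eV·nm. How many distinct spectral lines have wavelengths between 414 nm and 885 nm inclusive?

Enumerate all n_i → n_f pairs with 1 ≤ n_f < n_i ≤ 6 and compute λ = 1240 / [13.6·9·(1/n_f² − 1/n_i²)].
Lines falling in [414, 885] nm: 5→4 (450.3 nm), 6→5 (828.9 nm).

2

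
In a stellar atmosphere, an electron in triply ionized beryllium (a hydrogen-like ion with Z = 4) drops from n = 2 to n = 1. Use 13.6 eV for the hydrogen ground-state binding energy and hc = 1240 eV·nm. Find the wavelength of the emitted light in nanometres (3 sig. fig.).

For Z = 4 the level energies scale as Z², so the effective Rydberg energy is 13.6 × 16 = 217.6 eV.
ΔE = 217.6 × (1/1² − 1/2²) = 217.6 × 0.7500 = 163.2 eV.
λ = hc/ΔE = 1240 / 163.2 = 7.60 nm.

7.60 nm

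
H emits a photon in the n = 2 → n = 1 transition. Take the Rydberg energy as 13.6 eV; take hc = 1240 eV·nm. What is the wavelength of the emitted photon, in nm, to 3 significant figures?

122 nm

ΔE = 13.60 × (1/1² − 1/2²) = 13.60 × 0.7500 = 10.20 eV.
λ = hc/ΔE = 1240 / 10.20 = 122 nm.
This line belongs to the Lyman series.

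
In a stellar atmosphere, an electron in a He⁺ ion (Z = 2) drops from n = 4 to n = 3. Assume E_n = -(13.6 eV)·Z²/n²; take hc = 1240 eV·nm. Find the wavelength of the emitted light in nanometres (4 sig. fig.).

For Z = 2 the level energies scale as Z², so the effective Rydberg energy is 13.6 × 4 = 54.40 eV.
ΔE = 54.40 × (1/3² − 1/4²) = 54.40 × 0.04861 = 2.644 eV.
λ = hc/ΔE = 1240 / 2.644 = 468.9 nm.

468.9 nm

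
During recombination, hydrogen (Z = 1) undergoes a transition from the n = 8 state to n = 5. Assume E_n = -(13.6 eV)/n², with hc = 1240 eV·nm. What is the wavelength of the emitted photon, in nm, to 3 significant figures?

ΔE = 13.60 × (1/5² − 1/8²) = 13.60 × 0.02438 = 0.3315 eV.
λ = hc/ΔE = 1240 / 0.3315 = 3740 nm.
This line belongs to the Pfund series.

3740 nm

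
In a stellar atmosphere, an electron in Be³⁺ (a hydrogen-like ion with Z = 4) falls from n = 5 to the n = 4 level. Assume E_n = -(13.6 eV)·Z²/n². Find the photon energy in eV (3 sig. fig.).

4.90 eV

The Bohr energies scale as Z², so for Z = 4: E_n = −217.6/n² eV.
E_5 = −217.6/25 = −8.704 eV and E_4 = −217.6/16 = −13.60 eV.
The photon energy is |E_5 − E_4| = 4.90 eV.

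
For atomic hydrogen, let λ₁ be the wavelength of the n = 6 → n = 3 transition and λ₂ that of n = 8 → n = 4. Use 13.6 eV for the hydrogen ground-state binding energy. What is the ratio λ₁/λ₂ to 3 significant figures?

0.563

λ ∝ 1/ΔE ∝ 1/(1/n_f² − 1/n_i²), and the Z² and hc factors cancel in the ratio.
λ₁/λ₂ = (1/4² − 1/8²)/(1/3² − 1/6²) = 0.04688/0.08333 = 0.563.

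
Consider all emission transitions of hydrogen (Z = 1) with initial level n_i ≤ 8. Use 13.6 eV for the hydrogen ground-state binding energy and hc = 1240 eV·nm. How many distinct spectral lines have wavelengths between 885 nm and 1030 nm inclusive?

Enumerate all n_i → n_f pairs with 1 ≤ n_f < n_i ≤ 8 and compute λ = 1240 / [13.6·1·(1/n_f² − 1/n_i²)].
Lines falling in [885, 1030] nm: 8→3 (954.9 nm), 7→3 (1005 nm).

2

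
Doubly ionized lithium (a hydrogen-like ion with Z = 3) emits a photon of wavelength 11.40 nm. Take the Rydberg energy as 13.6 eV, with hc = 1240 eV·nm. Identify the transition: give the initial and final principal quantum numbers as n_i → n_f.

n_i = 3, n_f = 1

The photon energy is ΔE = hc/λ = 1240 / 11.40 = 108.8 eV.
With Z = 3, ΔE = 122.4 × (1/n_f² − 1/n_i²), so 1/n_f² − 1/n_i² = 0.8887.
Trying n_f = 1 gives 1/n_i² = 0.1113, i.e. n_i ≈ 3; this pair matches.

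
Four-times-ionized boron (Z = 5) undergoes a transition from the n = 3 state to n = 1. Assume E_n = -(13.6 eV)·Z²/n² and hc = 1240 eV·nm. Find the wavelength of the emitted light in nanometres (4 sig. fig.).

For Z = 5 the level energies scale as Z², so the effective Rydberg energy is 13.6 × 25 = 340.0 eV.
ΔE = 340.0 × (1/1² − 1/3²) = 340.0 × 0.8889 = 302.2 eV.
λ = hc/ΔE = 1240 / 302.2 = 4.103 nm.

4.103 nm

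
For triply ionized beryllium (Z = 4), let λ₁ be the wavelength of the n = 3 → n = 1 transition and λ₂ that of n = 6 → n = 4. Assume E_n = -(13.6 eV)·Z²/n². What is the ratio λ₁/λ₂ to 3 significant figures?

λ ∝ 1/ΔE ∝ 1/(1/n_f² − 1/n_i²), and the Z² and hc factors cancel in the ratio.
λ₁/λ₂ = (1/4² − 1/6²)/(1/1² − 1/3²) = 0.03472/0.8889 = 0.0391.

0.0391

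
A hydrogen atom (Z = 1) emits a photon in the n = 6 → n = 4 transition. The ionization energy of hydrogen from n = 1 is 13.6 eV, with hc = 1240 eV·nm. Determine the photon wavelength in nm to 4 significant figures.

2626 nm

ΔE = 13.60 × (1/4² − 1/6²) = 13.60 × 0.03472 = 0.4722 eV.
λ = hc/ΔE = 1240 / 0.4722 = 2626 nm.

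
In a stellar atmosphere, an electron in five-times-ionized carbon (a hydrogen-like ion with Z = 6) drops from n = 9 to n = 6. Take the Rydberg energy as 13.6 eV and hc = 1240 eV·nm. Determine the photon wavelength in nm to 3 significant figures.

164 nm

For Z = 6 the level energies scale as Z², so the effective Rydberg energy is 13.6 × 36 = 489.6 eV.
ΔE = 489.6 × (1/6² − 1/9²) = 489.6 × 0.01543 = 7.556 eV.
λ = hc/ΔE = 1240 / 7.556 = 164 nm.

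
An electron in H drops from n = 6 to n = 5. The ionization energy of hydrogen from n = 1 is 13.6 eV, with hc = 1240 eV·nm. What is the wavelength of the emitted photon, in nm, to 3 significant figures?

7460 nm

ΔE = 13.60 × (1/5² − 1/6²) = 13.60 × 0.01222 = 0.1662 eV.
λ = hc/ΔE = 1240 / 0.1662 = 7460 nm.
This line belongs to the Pfund series.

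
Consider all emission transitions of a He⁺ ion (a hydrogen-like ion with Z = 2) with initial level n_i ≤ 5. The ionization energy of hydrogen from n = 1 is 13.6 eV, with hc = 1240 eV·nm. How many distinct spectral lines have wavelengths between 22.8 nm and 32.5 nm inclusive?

4

Enumerate all n_i → n_f pairs with 1 ≤ n_f < n_i ≤ 5 and compute λ = 1240 / [13.6·4·(1/n_f² − 1/n_i²)].
Lines falling in [22.8, 32.5] nm: 5→1 (23.74 nm), 4→1 (24.31 nm), 3→1 (25.64 nm), 2→1 (30.39 nm).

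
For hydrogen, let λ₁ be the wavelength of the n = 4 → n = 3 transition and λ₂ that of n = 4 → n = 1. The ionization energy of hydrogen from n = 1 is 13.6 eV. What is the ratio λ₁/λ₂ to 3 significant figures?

19.3

λ ∝ 1/ΔE ∝ 1/(1/n_f² − 1/n_i²), and the Z² and hc factors cancel in the ratio.
λ₁/λ₂ = (1/1² − 1/4²)/(1/3² − 1/4²) = 0.9375/0.04861 = 19.3.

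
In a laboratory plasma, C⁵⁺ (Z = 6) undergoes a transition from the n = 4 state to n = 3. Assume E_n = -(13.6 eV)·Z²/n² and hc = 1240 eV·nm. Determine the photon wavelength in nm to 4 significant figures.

For Z = 6 the level energies scale as Z², so the effective Rydberg energy is 13.6 × 36 = 489.6 eV.
ΔE = 489.6 × (1/3² − 1/4²) = 489.6 × 0.04861 = 23.80 eV.
λ = hc/ΔE = 1240 / 23.80 = 52.10 nm.

52.10 nm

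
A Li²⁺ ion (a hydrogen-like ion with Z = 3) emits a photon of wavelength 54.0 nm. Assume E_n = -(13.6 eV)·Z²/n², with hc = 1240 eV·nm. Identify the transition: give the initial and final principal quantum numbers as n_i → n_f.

The photon energy is ΔE = hc/λ = 1240 / 54.0 = 22.96 eV.
With Z = 3, ΔE = 122.4 × (1/n_f² − 1/n_i²), so 1/n_f² − 1/n_i² = 0.1876.
Trying n_f = 2 gives 1/n_i² = 0.06239, i.e. n_i ≈ 4; this pair matches.

n_i = 4, n_f = 2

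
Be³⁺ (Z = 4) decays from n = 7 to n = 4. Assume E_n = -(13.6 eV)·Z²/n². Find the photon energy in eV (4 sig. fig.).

9.159 eV

The Bohr energies scale as Z², so for Z = 4: E_n = −217.6/n² eV.
E_7 = −217.6/49 = −4.441 eV and E_4 = −217.6/16 = −13.60 eV.
The photon energy is |E_7 − E_4| = 9.159 eV.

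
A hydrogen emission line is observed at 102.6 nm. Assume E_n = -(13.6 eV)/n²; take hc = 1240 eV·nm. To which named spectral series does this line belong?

ΔE = 1240/102.6 = 12.09 eV.
This matches 13.6 × (1/1² − 1/3²), so n_f = 1: the Lyman series.

Lyman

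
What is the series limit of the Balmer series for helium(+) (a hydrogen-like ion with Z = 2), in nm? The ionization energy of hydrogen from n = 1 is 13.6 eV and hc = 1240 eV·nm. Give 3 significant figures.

The Balmer series has lower level n_f = 2; the series limit corresponds to n_i → ∞.
ΔE_max = 13.6 × 4 / 2² = 13.60 eV.
λ_min = 1240 / 13.60 = 91.2 nm.

91.2 nm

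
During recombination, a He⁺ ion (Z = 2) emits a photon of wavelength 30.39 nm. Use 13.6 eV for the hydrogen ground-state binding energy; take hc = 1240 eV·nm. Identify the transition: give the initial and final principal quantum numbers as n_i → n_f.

n_i = 2, n_f = 1

The photon energy is ΔE = hc/λ = 1240 / 30.39 = 40.80 eV.
With Z = 2, ΔE = 54.40 × (1/n_f² − 1/n_i²), so 1/n_f² − 1/n_i² = 0.7501.
Trying n_f = 1 gives 1/n_i² = 0.2499, i.e. n_i ≈ 2; this pair matches.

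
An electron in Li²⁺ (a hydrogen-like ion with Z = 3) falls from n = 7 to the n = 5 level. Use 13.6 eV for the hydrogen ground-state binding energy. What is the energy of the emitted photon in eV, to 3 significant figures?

2.40 eV

The Bohr energies scale as Z², so for Z = 3: E_n = −122.4/n² eV.
E_7 = −122.4/49 = −2.498 eV and E_5 = −122.4/25 = −4.896 eV.
The photon energy is |E_7 − E_5| = 2.40 eV.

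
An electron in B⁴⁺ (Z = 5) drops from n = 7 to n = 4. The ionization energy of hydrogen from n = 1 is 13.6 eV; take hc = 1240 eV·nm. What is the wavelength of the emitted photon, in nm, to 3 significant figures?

For Z = 5 the level energies scale as Z², so the effective Rydberg energy is 13.6 × 25 = 340.0 eV.
ΔE = 340.0 × (1/4² − 1/7²) = 340.0 × 0.04209 = 14.31 eV.
λ = hc/ΔE = 1240 / 14.31 = 86.6 nm.

86.6 nm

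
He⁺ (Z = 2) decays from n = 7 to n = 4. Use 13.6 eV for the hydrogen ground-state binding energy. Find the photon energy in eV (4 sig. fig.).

The Bohr energies scale as Z², so for Z = 2: E_n = −54.40/n² eV.
E_7 = −54.40/49 = −1.110 eV and E_4 = −54.40/16 = −3.400 eV.
The photon energy is |E_7 − E_4| = 2.290 eV.

2.290 eV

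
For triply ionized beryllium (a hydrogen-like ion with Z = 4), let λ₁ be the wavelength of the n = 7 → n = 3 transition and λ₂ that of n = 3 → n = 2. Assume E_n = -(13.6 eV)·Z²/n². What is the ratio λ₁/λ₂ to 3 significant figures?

1.53

λ ∝ 1/ΔE ∝ 1/(1/n_f² − 1/n_i²), and the Z² and hc factors cancel in the ratio.
λ₁/λ₂ = (1/2² − 1/3²)/(1/3² − 1/7²) = 0.1389/0.09070 = 1.53.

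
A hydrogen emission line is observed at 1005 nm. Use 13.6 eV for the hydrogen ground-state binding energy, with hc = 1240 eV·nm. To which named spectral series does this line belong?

ΔE = 1240/1005 = 1.234 eV.
This matches 13.6 × (1/3² − 1/7²), so n_f = 3: the Paschen series.

Paschen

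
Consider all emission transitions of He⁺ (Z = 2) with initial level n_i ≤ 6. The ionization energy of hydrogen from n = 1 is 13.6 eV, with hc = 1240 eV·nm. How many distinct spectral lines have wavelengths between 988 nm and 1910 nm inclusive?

Enumerate all n_i → n_f pairs with 1 ≤ n_f < n_i ≤ 6 and compute λ = 1240 / [13.6·4·(1/n_f² − 1/n_i²)].
Lines falling in [988, 1910] nm: 5→4 (1013 nm), 6→5 (1865 nm).

2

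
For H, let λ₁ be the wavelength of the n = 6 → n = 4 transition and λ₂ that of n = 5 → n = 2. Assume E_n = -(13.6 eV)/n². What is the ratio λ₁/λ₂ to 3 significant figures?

λ ∝ 1/ΔE ∝ 1/(1/n_f² − 1/n_i²), and the Z² and hc factors cancel in the ratio.
λ₁/λ₂ = (1/2² − 1/5²)/(1/4² − 1/6²) = 0.2100/0.03472 = 6.05.

6.05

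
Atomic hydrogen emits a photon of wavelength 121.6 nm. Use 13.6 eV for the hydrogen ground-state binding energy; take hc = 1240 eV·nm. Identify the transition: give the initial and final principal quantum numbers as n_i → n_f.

n_i = 2, n_f = 1

The photon energy is ΔE = hc/λ = 1240 / 121.6 = 10.20 eV.
With Z = 1, ΔE = 13.60 × (1/n_f² − 1/n_i²), so 1/n_f² − 1/n_i² = 0.7498.
Trying n_f = 1 gives 1/n_i² = 0.2502, i.e. n_i ≈ 2; this pair matches.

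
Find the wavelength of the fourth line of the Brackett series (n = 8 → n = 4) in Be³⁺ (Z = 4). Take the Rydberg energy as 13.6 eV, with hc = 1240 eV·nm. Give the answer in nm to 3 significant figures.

122 nm

The Brackett series terminates on n_f = 4; the fourth line has n_i = 4+4 = 8.
ΔE = 217.6 × (1/4² − 1/8²) = 10.20 eV.
λ = 1240 / 10.20 = 122 nm.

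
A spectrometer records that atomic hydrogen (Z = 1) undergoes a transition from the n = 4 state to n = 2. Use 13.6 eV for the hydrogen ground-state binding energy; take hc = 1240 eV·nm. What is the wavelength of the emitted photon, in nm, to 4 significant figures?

486.3 nm

ΔE = 13.60 × (1/2² − 1/4²) = 13.60 × 0.1875 = 2.550 eV.
λ = hc/ΔE = 1240 / 2.550 = 486.3 nm.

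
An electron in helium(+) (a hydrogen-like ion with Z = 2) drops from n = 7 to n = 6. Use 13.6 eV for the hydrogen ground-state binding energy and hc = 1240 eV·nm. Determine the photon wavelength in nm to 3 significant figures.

For Z = 2 the level energies scale as Z², so the effective Rydberg energy is 13.6 × 4 = 54.40 eV.
ΔE = 54.40 × (1/6² − 1/7²) = 54.40 × 0.007370 = 0.4009 eV.
λ = hc/ΔE = 1240 / 0.4009 = 3090 nm.

3090 nm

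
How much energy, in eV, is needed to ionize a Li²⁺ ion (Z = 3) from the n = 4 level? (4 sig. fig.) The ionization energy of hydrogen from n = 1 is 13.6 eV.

E_n = −13.6 Z²/n² = −122.4/n² eV for Z = 3.
E_4 = −122.4/16 = −7.650 eV, so ionization (to E = 0) requires 7.650 eV.

7.650 eV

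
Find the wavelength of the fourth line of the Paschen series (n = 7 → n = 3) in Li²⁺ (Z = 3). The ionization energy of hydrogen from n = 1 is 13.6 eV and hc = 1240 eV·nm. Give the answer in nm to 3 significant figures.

112 nm

The Paschen series terminates on n_f = 3; the fourth line has n_i = 3+4 = 7.
ΔE = 122.4 × (1/3² − 1/7²) = 11.10 eV.
λ = 1240 / 11.10 = 112 nm.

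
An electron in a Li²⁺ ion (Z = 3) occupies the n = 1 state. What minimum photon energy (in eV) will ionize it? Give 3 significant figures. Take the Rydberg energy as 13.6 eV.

122 eV

E_n = −13.6 Z²/n² = −122.4/n² eV for Z = 3.
E_1 = −122.4/1 = −122 eV, so ionization (to E = 0) requires 122 eV.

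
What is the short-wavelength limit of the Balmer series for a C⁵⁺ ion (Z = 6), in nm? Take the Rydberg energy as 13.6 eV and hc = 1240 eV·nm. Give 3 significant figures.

The Balmer series has lower level n_f = 2; the series limit corresponds to n_i → ∞.
ΔE_max = 13.6 × 36 / 2² = 122.4 eV.
λ_min = 1240 / 122.4 = 10.1 nm.

10.1 nm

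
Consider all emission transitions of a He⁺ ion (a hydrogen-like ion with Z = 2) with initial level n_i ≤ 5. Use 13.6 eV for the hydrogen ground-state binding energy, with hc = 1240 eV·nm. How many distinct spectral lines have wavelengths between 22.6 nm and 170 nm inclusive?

Enumerate all n_i → n_f pairs with 1 ≤ n_f < n_i ≤ 5 and compute λ = 1240 / [13.6·4·(1/n_f² − 1/n_i²)].
Lines falling in [22.6, 170] nm: 5→1 (23.74 nm), 4→1 (24.31 nm), 3→1 (25.64 nm), 2→1 (30.39 nm), 5→2 (108.5 nm), 4→2 (121.6 nm), 3→2 (164.1 nm).

7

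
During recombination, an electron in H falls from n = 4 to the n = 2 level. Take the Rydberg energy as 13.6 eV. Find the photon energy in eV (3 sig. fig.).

E_4 = −13.60/16 = −0.8500 eV and E_2 = −13.60/4 = −3.400 eV.
The photon energy is |E_4 − E_2| = 2.55 eV.

2.55 eV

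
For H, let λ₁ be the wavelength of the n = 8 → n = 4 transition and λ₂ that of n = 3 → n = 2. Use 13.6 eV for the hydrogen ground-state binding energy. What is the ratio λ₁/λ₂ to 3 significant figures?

2.96

λ ∝ 1/ΔE ∝ 1/(1/n_f² − 1/n_i²), and the Z² and hc factors cancel in the ratio.
λ₁/λ₂ = (1/2² − 1/3²)/(1/4² − 1/8²) = 0.1389/0.04688 = 2.96.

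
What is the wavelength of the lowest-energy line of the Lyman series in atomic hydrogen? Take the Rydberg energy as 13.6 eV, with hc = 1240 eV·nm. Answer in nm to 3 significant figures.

122 nm

The Lyman series terminates on n_f = 1; the first line has n_i = 1+1 = 2.
ΔE = 13.60 × (1/1² − 1/2²) = 10.20 eV.
λ = 1240 / 10.20 = 122 nm.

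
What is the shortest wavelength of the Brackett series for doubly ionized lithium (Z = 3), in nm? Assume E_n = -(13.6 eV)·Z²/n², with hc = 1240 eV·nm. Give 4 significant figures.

162.1 nm

The Brackett series has lower level n_f = 4; the series limit corresponds to n_i → ∞.
ΔE_max = 13.6 × 9 / 4² = 7.650 eV.
λ_min = 1240 / 7.650 = 162.1 nm.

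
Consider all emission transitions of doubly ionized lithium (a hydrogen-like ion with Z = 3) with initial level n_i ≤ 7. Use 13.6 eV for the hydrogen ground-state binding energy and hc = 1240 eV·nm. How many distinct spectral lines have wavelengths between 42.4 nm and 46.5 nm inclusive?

2

Enumerate all n_i → n_f pairs with 1 ≤ n_f < n_i ≤ 7 and compute λ = 1240 / [13.6·9·(1/n_f² − 1/n_i²)].
Lines falling in [42.4, 46.5] nm: 7→2 (44.12 nm), 6→2 (45.59 nm).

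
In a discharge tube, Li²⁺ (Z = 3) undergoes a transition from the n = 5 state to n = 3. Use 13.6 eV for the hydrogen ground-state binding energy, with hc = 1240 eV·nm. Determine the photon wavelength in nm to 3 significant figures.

For Z = 3 the level energies scale as Z², so the effective Rydberg energy is 13.6 × 9 = 122.4 eV.
ΔE = 122.4 × (1/3² − 1/5²) = 122.4 × 0.07111 = 8.704 eV.
λ = hc/ΔE = 1240 / 8.704 = 142 nm.

142 nm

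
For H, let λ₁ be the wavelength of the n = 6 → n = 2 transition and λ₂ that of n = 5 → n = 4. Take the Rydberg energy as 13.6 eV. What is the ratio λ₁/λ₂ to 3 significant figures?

0.101

λ ∝ 1/ΔE ∝ 1/(1/n_f² − 1/n_i²), and the Z² and hc factors cancel in the ratio.
λ₁/λ₂ = (1/4² − 1/5²)/(1/2² − 1/6²) = 0.02250/0.2222 = 0.101.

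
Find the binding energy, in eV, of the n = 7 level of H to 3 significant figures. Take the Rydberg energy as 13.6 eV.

E_7 = −13.60/49 = −0.278 eV, so ionization (to E = 0) requires 0.278 eV.

0.278 eV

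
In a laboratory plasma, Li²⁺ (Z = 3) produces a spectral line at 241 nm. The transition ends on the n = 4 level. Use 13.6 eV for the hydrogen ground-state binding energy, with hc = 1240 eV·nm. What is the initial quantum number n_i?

n_i = 7

The photon energy is ΔE = hc/λ = 1240 / 241 = 5.145 eV.
With Z = 3, ΔE = 122.4 × (1/n_f² − 1/n_i²), so 1/n_f² − 1/n_i² = 0.04204.
With n_f = 4: 1/n_i² = 1/16 − 0.04204 = 0.02046, so n_i ≈ 6.99.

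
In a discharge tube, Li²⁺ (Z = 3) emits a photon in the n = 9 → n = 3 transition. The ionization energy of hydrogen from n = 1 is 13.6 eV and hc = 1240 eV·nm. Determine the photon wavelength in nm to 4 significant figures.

102.6 nm

For Z = 3 the level energies scale as Z², so the effective Rydberg energy is 13.6 × 9 = 122.4 eV.
ΔE = 122.4 × (1/3² − 1/9²) = 122.4 × 0.09877 = 12.09 eV.
λ = hc/ΔE = 1240 / 12.09 = 102.6 nm.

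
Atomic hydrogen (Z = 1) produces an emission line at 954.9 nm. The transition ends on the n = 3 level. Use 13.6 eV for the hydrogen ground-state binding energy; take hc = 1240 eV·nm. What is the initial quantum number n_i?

The photon energy is ΔE = hc/λ = 1240 / 954.9 = 1.299 eV.
With Z = 1, ΔE = 13.60 × (1/n_f² − 1/n_i²), so 1/n_f² − 1/n_i² = 0.09548.
With n_f = 3: 1/n_i² = 1/9 − 0.09548 = 0.01563, so n_i ≈ 8.00.

n_i = 8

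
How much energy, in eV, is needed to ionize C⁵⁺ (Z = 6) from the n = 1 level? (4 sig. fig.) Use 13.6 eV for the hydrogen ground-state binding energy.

489.6 eV

E_n = −13.6 Z²/n² = −489.6/n² eV for Z = 6.
E_1 = −489.6/1 = −489.6 eV, so ionization (to E = 0) requires 489.6 eV.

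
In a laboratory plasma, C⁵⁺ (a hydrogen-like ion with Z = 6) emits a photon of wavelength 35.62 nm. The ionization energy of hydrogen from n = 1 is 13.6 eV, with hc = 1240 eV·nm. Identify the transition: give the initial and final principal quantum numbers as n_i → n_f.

n_i = 5, n_f = 3

The photon energy is ΔE = hc/λ = 1240 / 35.62 = 34.81 eV.
With Z = 6, ΔE = 489.6 × (1/n_f² − 1/n_i²), so 1/n_f² − 1/n_i² = 0.07110.
Trying n_f = 3 gives 1/n_i² = 0.04001, i.e. n_i ≈ 5; this pair matches.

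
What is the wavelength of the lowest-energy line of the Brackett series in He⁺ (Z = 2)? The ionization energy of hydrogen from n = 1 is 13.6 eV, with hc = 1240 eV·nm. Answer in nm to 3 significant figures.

1010 nm

The Brackett series terminates on n_f = 4; the first line has n_i = 4+1 = 5.
ΔE = 54.40 × (1/4² − 1/5²) = 1.224 eV.
λ = 1240 / 1.224 = 1010 nm.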